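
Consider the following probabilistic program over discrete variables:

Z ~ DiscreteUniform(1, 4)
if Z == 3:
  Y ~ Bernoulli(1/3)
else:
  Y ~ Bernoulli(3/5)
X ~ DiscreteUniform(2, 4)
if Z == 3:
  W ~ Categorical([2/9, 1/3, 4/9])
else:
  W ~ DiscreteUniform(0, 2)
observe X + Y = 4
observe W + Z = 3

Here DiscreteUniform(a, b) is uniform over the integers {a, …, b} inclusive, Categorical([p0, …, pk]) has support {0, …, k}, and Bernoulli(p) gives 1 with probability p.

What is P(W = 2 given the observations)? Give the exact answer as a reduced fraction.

Enumerate traces; 6 have nonzero weight after conditioning:
  (Z=1, Y=0, X=4, W=2) weight 1/90
  (Z=1, Y=1, X=3, W=2) weight 1/60
  (Z=2, Y=0, X=4, W=1) weight 1/90
  (Z=2, Y=1, X=3, W=1) weight 1/60
  (Z=3, Y=0, X=4, W=0) weight 1/81
  (Z=3, Y=1, X=3, W=0) weight 1/162
Group by W:
  weight(W=0) = 1/54
  weight(W=1) = 1/36
  weight(W=2) = 1/36
Total weight = 1/54 + 1/36 + 1/36 = 2/27
P(W=0 | obs) = 1/54 / 2/27 = 1/4
P(W=1 | obs) = 1/36 / 2/27 = 3/8
P(W=2 | obs) = 1/36 / 2/27 = 3/8

P(W = 2 | obs) = 3/8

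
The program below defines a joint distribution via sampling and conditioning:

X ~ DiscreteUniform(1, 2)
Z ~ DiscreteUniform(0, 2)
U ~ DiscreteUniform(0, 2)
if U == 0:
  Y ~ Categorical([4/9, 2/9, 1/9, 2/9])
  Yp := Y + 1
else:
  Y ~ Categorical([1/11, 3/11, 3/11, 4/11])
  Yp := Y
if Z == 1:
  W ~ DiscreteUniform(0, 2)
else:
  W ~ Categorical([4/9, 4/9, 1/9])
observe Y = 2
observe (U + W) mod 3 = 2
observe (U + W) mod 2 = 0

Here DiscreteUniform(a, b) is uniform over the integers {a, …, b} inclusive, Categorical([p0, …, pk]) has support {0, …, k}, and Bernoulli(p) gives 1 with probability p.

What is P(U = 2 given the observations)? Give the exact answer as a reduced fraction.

P(U = 2 | obs) = 27/59

Enumerate traces; 18 have nonzero weight after conditioning:
  (X=1, Z=0, U=0, Y=2, W=2) weight 1/1458
  (X=1, Z=0, U=1, Y=2, W=1) weight 2/297
  (X=1, Z=0, U=2, Y=2, W=0) weight 2/297
  (X=1, Z=1, U=0, Y=2, W=2) weight 1/486
  (X=1, Z=1, U=1, Y=2, W=1) weight 1/198
  (X=1, Z=1, U=2, Y=2, W=0) weight 1/198
  (X=1, Z=2, U=0, Y=2, W=2) weight 1/1458
  (X=1, Z=2, U=1, Y=2, W=1) weight 2/297
  … 10 more
Group by U:
  weight(U=0) = 5/729
  weight(U=1) = 1/27
  weight(U=2) = 1/27
Total weight = 5/729 + 1/27 + 1/27 = 59/729
P(U=0 | obs) = 5/729 / 59/729 = 5/59
P(U=1 | obs) = 1/27 / 59/729 = 27/59
P(U=2 | obs) = 1/27 / 59/729 = 27/59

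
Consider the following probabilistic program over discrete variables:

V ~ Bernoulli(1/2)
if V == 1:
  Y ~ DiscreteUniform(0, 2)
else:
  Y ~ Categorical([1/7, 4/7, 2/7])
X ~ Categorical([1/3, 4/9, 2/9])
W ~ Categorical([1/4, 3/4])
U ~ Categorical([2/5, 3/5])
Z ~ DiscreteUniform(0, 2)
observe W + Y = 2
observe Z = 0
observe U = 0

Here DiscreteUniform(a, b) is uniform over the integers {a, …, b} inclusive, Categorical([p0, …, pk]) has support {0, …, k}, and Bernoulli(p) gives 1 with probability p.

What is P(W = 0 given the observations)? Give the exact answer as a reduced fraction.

Enumerate traces; 12 have nonzero weight after conditioning:
  (V=0, Y=1, X=0, W=1, U=0, Z=0) weight 1/105
  (V=0, Y=1, X=1, W=1, U=0, Z=0) weight 4/315
  (V=0, Y=1, X=2, W=1, U=0, Z=0) weight 2/315
  (V=0, Y=2, X=0, W=0, U=0, Z=0) weight 1/630
  (V=0, Y=2, X=1, W=0, U=0, Z=0) weight 2/945
  (V=0, Y=2, X=2, W=0, U=0, Z=0) weight 1/945
  (V=1, Y=1, X=0, W=1, U=0, Z=0) weight 1/180
  (V=1, Y=1, X=1, W=1, U=0, Z=0) weight 1/135
  … 4 more
Group by W:
  weight(W=0) = 13/1260
  weight(W=1) = 19/420
Total weight = 13/1260 + 19/420 = 1/18
P(W=0 | obs) = 13/1260 / 1/18 = 13/70
P(W=1 | obs) = 19/420 / 1/18 = 57/70

P(W = 0 | obs) = 13/70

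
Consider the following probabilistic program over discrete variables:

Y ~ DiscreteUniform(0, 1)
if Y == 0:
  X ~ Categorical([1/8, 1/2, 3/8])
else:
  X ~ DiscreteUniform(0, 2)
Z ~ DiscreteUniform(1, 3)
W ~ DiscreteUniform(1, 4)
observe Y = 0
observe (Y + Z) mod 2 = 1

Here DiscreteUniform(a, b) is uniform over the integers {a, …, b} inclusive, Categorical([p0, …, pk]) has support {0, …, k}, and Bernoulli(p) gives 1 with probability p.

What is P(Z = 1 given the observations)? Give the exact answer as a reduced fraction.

Enumerate traces; 24 have nonzero weight after conditioning:
  (Y=0, X=0, Z=1, W=1) weight 1/192
  (Y=0, X=0, Z=1, W=2) weight 1/192
  (Y=0, X=0, Z=1, W=3) weight 1/192
  (Y=0, X=0, Z=1, W=4) weight 1/192
  (Y=0, X=0, Z=3, W=1) weight 1/192
  (Y=0, X=0, Z=3, W=2) weight 1/192
  (Y=0, X=0, Z=3, W=3) weight 1/192
  (Y=0, X=0, Z=3, W=4) weight 1/192
  … 16 more
Group by Z:
  weight(Z=1) = 1/6
  weight(Z=3) = 1/6
Total weight = 1/6 + 1/6 = 1/3
P(Z=1 | obs) = 1/6 / 1/3 = 1/2
P(Z=3 | obs) = 1/6 / 1/3 = 1/2

P(Z = 1 | obs) = 1/2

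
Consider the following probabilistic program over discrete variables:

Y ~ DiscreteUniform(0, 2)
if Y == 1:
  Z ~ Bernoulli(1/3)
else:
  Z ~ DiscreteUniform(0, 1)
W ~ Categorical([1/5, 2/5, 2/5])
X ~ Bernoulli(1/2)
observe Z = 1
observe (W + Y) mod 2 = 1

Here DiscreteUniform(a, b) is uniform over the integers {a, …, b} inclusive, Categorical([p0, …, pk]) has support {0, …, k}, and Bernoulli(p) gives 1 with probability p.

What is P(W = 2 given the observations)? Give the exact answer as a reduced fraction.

P(W = 2 | obs) = 2/9

Enumerate traces; 8 have nonzero weight after conditioning:
  (Y=0, Z=1, W=1, X=0) weight 1/30
  (Y=0, Z=1, W=1, X=1) weight 1/30
  (Y=1, Z=1, W=0, X=0) weight 1/90
  (Y=1, Z=1, W=0, X=1) weight 1/90
  (Y=1, Z=1, W=2, X=0) weight 1/45
  (Y=1, Z=1, W=2, X=1) weight 1/45
  (Y=2, Z=1, W=1, X=0) weight 1/30
  (Y=2, Z=1, W=1, X=1) weight 1/30
Group by W:
  weight(W=0) = 1/45
  weight(W=1) = 2/15
  weight(W=2) = 2/45
Total weight = 1/45 + 2/15 + 2/45 = 1/5
P(W=0 | obs) = 1/45 / 1/5 = 1/9
P(W=1 | obs) = 2/15 / 1/5 = 2/3
P(W=2 | obs) = 2/45 / 1/5 = 2/9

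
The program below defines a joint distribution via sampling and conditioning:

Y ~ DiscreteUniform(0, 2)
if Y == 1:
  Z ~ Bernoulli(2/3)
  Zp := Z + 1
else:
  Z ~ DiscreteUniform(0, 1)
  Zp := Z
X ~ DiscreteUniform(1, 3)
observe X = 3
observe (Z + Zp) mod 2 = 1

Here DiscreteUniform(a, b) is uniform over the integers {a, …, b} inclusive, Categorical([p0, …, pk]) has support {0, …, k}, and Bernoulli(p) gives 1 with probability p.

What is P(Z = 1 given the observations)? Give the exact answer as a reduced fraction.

Enumerate traces; 2 have nonzero weight after conditioning:
  (Y=1, Z=0, X=3) weight 1/27
  (Y=1, Z=1, X=3) weight 2/27
Group by Z:
  weight(Z=0) = 1/27
  weight(Z=1) = 2/27
Total weight = 1/27 + 2/27 = 1/9
P(Z=0 | obs) = 1/27 / 1/9 = 1/3
P(Z=1 | obs) = 2/27 / 1/9 = 2/3

P(Z = 1 | obs) = 2/3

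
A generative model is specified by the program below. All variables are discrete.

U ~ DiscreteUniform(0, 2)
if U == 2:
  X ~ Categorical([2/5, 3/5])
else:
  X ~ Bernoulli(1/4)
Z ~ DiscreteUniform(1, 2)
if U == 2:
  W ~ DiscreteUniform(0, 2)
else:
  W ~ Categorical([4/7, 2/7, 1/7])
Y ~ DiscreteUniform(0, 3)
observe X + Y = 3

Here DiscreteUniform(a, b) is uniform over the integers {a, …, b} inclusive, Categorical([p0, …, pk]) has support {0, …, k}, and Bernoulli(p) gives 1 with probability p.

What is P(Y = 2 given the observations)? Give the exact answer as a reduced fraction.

Enumerate traces; 36 have nonzero weight after conditioning:
  (U=0, X=0, Z=1, W=0, Y=3) weight 1/56
  (U=0, X=0, Z=1, W=1, Y=3) weight 1/112
  (U=0, X=0, Z=1, W=2, Y=3) weight 1/224
  (U=0, X=0, Z=2, W=0, Y=3) weight 1/56
  (U=0, X=0, Z=2, W=1, Y=3) weight 1/112
  (U=0, X=0, Z=2, W=2, Y=3) weight 1/224
  (U=0, X=1, Z=1, W=0, Y=2) weight 1/168
  (U=0, X=1, Z=1, W=1, Y=2) weight 1/336
  … 28 more
Group by Y:
  weight(Y=2) = 11/120
  weight(Y=3) = 19/120
Total weight = 11/120 + 19/120 = 1/4
P(Y=2 | obs) = 11/120 / 1/4 = 11/30
P(Y=3 | obs) = 19/120 / 1/4 = 19/30

P(Y = 2 | obs) = 11/30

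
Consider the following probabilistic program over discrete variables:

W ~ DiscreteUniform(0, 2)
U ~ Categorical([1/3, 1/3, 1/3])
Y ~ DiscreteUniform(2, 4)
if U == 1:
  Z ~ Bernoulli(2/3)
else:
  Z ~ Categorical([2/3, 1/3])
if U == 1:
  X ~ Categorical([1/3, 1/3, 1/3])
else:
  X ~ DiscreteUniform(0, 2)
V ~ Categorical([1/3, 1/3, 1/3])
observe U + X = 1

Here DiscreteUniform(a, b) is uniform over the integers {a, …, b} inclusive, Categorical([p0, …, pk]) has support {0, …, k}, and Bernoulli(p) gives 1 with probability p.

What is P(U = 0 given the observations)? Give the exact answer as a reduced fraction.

Enumerate traces; 108 have nonzero weight after conditioning:
  (W=0, U=0, Y=2, Z=0, X=1, V=0) weight 2/729
  (W=0, U=0, Y=2, Z=0, X=1, V=1) weight 2/729
  (W=0, U=0, Y=2, Z=0, X=1, V=2) weight 2/729
  (W=0, U=0, Y=2, Z=1, X=1, V=0) weight 1/729
  (W=0, U=0, Y=2, Z=1, X=1, V=1) weight 1/729
  (W=0, U=0, Y=2, Z=1, X=1, V=2) weight 1/729
  (W=0, U=0, Y=3, Z=0, X=1, V=0) weight 2/729
  (W=0, U=0, Y=3, Z=0, X=1, V=1) weight 2/729
  (W=0, U=1, Y=2, Z=0, X=0, V=0) weight 1/729
  … 99 more
Group by U:
  weight(U=0) = 1/9
  weight(U=1) = 1/9
Total weight = 1/9 + 1/9 = 2/9
P(U=0 | obs) = 1/9 / 2/9 = 1/2
P(U=1 | obs) = 1/9 / 2/9 = 1/2

P(U = 0 | obs) = 1/2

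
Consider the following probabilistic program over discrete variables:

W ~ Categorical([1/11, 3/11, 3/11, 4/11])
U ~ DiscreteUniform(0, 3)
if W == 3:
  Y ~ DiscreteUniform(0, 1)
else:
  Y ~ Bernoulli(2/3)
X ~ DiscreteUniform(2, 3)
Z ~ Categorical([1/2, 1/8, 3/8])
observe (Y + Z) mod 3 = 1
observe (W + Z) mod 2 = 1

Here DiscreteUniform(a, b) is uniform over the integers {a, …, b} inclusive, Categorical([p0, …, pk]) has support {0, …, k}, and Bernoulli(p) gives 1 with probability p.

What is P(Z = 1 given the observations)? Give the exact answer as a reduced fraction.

P(Z = 1 | obs) = 1/13

Enumerate traces; 32 have nonzero weight after conditioning:
  (W=0, U=0, Y=0, X=2, Z=1) weight 1/2112
  (W=0, U=0, Y=0, X=3, Z=1) weight 1/2112
  (W=0, U=1, Y=0, X=2, Z=1) weight 1/2112
  (W=0, U=1, Y=0, X=3, Z=1) weight 1/2112
  (W=0, U=2, Y=0, X=2, Z=1) weight 1/2112
  (W=0, U=2, Y=0, X=3, Z=1) weight 1/2112
  (W=0, U=3, Y=0, X=2, Z=1) weight 1/2112
  (W=0, U=3, Y=0, X=3, Z=1) weight 1/2112
  (W=1, U=0, Y=1, X=2, Z=0) weight 1/88
  … 23 more
Group by Z:
  weight(Z=0) = 2/11
  weight(Z=1) = 1/66
Total weight = 2/11 + 1/66 = 13/66
P(Z=0 | obs) = 2/11 / 13/66 = 12/13
P(Z=1 | obs) = 1/66 / 13/66 = 1/13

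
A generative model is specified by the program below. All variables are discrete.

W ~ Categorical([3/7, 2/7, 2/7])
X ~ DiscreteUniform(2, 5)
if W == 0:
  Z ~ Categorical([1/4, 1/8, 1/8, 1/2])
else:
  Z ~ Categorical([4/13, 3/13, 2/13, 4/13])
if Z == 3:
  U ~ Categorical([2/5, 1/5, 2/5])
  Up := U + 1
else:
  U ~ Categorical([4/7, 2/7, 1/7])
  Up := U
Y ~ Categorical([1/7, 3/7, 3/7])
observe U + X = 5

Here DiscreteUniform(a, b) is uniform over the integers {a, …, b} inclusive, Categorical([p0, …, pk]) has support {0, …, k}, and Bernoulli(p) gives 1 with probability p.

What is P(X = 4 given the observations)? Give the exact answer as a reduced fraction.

Enumerate traces; 108 have nonzero weight after conditioning:
  (W=0, X=3, Z=0, U=2, Y=0) weight 3/5488
  (W=0, X=3, Z=0, U=2, Y=1) weight 9/5488
  (W=0, X=3, Z=0, U=2, Y=2) weight 9/5488
  (W=0, X=3, Z=1, U=2, Y=0) weight 3/10976
  (W=0, X=3, Z=1, U=2, Y=1) weight 9/10976
  (W=0, X=3, Z=1, U=2, Y=2) weight 9/10976
  (W=0, X=3, Z=2, U=2, Y=0) weight 3/10976
  (W=0, X=3, Z=2, U=2, Y=1) weight 9/10976
  (W=0, X=4, Z=0, U=1, Y=0) weight 3/2744
  (W=0, X=5, Z=0, U=0, Y=0) weight 3/1372
  … 98 more
Group by X:
  weight(X=3) = 1549/25480
  weight(X=4) = 1607/25480
  weight(X=5) = 1607/12740
Total weight = 1549/25480 + 1607/25480 + 1607/12740 = 1/4
P(X=3 | obs) = 1549/25480 / 1/4 = 1549/6370
P(X=4 | obs) = 1607/25480 / 1/4 = 1607/6370
P(X=5 | obs) = 1607/12740 / 1/4 = 1607/3185

P(X = 4 | obs) = 1607/6370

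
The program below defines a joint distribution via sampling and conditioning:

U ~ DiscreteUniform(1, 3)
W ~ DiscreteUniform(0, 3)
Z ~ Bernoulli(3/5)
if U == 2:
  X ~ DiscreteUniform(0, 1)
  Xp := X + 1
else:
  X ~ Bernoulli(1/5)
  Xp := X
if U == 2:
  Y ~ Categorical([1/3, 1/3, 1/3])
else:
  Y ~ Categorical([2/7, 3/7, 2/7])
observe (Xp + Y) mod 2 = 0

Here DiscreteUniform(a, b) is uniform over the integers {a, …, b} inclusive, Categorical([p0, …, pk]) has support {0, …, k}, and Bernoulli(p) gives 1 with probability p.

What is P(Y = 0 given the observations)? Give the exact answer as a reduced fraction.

P(Y = 0 | obs) = 131/333

Enumerate traces; 72 have nonzero weight after conditioning:
  (U=1, W=0, Z=0, X=0, Y=0) weight 4/525
  (U=1, W=0, Z=0, X=0, Y=2) weight 4/525
  (U=1, W=0, Z=0, X=1, Y=1) weight 1/350
  (U=1, W=0, Z=1, X=0, Y=0) weight 2/175
  (U=1, W=0, Z=1, X=0, Y=2) weight 2/175
  (U=1, W=0, Z=1, X=1, Y=1) weight 3/700
  (U=1, W=1, Z=0, X=0, Y=0) weight 4/525
  (U=1, W=1, Z=0, X=0, Y=2) weight 4/525
  … 64 more
Group by Y:
  weight(Y=0) = 131/630
  weight(Y=1) = 71/630
  weight(Y=2) = 131/630
Total weight = 131/630 + 71/630 + 131/630 = 37/70
P(Y=0 | obs) = 131/630 / 37/70 = 131/333
P(Y=1 | obs) = 71/630 / 37/70 = 71/333
P(Y=2 | obs) = 131/630 / 37/70 = 131/333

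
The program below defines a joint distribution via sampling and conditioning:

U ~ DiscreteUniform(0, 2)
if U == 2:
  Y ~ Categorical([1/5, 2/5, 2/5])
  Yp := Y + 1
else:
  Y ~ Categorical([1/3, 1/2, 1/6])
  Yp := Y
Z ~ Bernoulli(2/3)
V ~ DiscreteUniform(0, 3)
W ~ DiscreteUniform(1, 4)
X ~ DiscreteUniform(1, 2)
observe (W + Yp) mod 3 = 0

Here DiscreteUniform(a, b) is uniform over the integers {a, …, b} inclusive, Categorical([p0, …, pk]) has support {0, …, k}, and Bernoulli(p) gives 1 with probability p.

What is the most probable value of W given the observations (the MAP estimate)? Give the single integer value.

Enumerate traces; 192 have nonzero weight after conditioning:
  (U=0, Y=0, Z=0, V=0, W=3, X=1) weight 1/864
  (U=0, Y=0, Z=0, V=0, W=3, X=2) weight 1/864
  (U=0, Y=0, Z=0, V=1, W=3, X=1) weight 1/864
  (U=0, Y=0, Z=0, V=1, W=3, X=2) weight 1/864
  (U=0, Y=0, Z=0, V=2, W=3, X=1) weight 1/864
  (U=0, Y=0, Z=0, V=2, W=3, X=2) weight 1/864
  (U=0, Y=0, Z=0, V=3, W=3, X=1) weight 1/864
  (U=0, Y=0, Z=0, V=3, W=3, X=2) weight 1/864
  (U=0, Y=1, Z=0, V=0, W=2, X=1) weight 1/576
  (U=0, Y=2, Z=0, V=0, W=1, X=1) weight 1/1728
  … 182 more
Group by W:
  weight(W=1) = 11/180
  weight(W=2) = 1/10
  weight(W=3) = 4/45
  weight(W=4) = 11/180
Total weight = 11/180 + 1/10 + 4/45 + 11/180 = 14/45
P(W=1 | obs) = 11/180 / 14/45 = 11/56
P(W=2 | obs) = 1/10 / 14/45 = 9/28
P(W=3 | obs) = 4/45 / 14/45 = 2/7
P(W=4 | obs) = 11/180 / 14/45 = 11/56
argmax = 2

argmax_v P(W = v | obs) = 2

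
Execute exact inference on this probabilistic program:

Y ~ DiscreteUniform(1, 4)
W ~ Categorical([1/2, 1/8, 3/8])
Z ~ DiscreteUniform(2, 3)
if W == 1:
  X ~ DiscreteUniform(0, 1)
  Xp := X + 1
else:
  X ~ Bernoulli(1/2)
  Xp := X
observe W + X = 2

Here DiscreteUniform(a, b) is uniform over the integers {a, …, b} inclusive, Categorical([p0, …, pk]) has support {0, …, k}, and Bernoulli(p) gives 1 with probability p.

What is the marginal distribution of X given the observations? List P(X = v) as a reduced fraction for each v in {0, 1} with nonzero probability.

Enumerate traces; 16 have nonzero weight after conditioning:
  (Y=1, W=1, Z=2, X=1) weight 1/128
  (Y=1, W=1, Z=3, X=1) weight 1/128
  (Y=1, W=2, Z=2, X=0) weight 3/128
  (Y=1, W=2, Z=3, X=0) weight 3/128
  (Y=2, W=1, Z=2, X=1) weight 1/128
  (Y=2, W=1, Z=3, X=1) weight 1/128
  (Y=2, W=2, Z=2, X=0) weight 3/128
  (Y=2, W=2, Z=3, X=0) weight 3/128
  … 8 more
Group by X:
  weight(X=0) = 3/16
  weight(X=1) = 1/16
Total weight = 3/16 + 1/16 = 1/4
P(X=0 | obs) = 3/16 / 1/4 = 3/4
P(X=1 | obs) = 1/16 / 1/4 = 1/4

P(X=0) = 3/4, P(X=1) = 1/4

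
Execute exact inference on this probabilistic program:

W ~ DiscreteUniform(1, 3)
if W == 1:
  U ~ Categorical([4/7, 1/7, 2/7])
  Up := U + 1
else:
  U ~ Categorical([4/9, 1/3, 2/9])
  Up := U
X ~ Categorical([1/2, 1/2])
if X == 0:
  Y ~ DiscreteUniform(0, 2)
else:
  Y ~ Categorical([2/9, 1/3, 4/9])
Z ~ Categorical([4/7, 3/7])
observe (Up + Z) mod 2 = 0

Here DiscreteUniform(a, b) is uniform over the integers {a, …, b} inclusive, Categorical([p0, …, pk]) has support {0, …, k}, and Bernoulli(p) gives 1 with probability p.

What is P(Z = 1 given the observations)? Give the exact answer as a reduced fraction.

P(Z = 1 | obs) = 24/55

Enumerate traces; 54 have nonzero weight after conditioning:
  (W=1, U=0, X=0, Y=0, Z=1) weight 2/147
  (W=1, U=0, X=0, Y=1, Z=1) weight 2/147
  (W=1, U=0, X=0, Y=2, Z=1) weight 2/147
  (W=1, U=0, X=1, Y=0, Z=1) weight 4/441
  (W=1, U=0, X=1, Y=1, Z=1) weight 2/147
  (W=1, U=0, X=1, Y=2, Z=1) weight 8/441
  (W=1, U=1, X=0, Y=0, Z=0) weight 2/441
  (W=1, U=1, X=0, Y=1, Z=0) weight 2/441
  … 46 more
Group by Z:
  weight(Z=0) = 124/441
  weight(Z=1) = 32/147
Total weight = 124/441 + 32/147 = 220/441
P(Z=0 | obs) = 124/441 / 220/441 = 31/55
P(Z=1 | obs) = 32/147 / 220/441 = 24/55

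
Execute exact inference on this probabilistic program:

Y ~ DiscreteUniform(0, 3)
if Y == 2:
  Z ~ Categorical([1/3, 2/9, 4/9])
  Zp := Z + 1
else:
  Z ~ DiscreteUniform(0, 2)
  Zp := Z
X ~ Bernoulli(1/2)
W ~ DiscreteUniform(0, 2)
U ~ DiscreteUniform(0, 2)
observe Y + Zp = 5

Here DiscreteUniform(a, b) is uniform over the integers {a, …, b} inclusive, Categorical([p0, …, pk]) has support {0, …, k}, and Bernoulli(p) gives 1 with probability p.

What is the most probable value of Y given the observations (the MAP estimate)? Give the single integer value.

argmax_v P(Y = v | obs) = 2

Enumerate traces; 36 have nonzero weight after conditioning:
  (Y=2, Z=2, X=0, W=0, U=0) weight 1/162
  (Y=2, Z=2, X=0, W=0, U=1) weight 1/162
  (Y=2, Z=2, X=0, W=0, U=2) weight 1/162
  (Y=2, Z=2, X=0, W=1, U=0) weight 1/162
  (Y=2, Z=2, X=0, W=1, U=1) weight 1/162
  (Y=2, Z=2, X=0, W=1, U=2) weight 1/162
  (Y=2, Z=2, X=0, W=2, U=0) weight 1/162
  (Y=2, Z=2, X=0, W=2, U=1) weight 1/162
  (Y=3, Z=2, X=0, W=0, U=0) weight 1/216
  … 27 more
Group by Y:
  weight(Y=2) = 1/9
  weight(Y=3) = 1/12
Total weight = 1/9 + 1/12 = 7/36
P(Y=2 | obs) = 1/9 / 7/36 = 4/7
P(Y=3 | obs) = 1/12 / 7/36 = 3/7
argmax = 2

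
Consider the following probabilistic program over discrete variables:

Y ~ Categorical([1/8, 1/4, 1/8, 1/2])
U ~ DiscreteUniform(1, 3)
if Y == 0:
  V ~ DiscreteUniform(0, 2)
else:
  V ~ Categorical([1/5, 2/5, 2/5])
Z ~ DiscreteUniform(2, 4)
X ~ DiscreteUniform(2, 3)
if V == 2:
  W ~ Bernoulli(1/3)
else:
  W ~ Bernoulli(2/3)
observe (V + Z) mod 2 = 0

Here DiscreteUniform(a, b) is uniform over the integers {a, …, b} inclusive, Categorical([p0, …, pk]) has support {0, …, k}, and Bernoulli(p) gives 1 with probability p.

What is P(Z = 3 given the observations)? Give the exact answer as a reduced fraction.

P(Z = 3 | obs) = 47/193

Enumerate traces; 240 have nonzero weight after conditioning:
  (Y=0, U=1, V=0, Z=2, X=2, W=0) weight 1/1296
  (Y=0, U=1, V=0, Z=2, X=2, W=1) weight 1/648
  (Y=0, U=1, V=0, Z=2, X=3, W=0) weight 1/1296
  (Y=0, U=1, V=0, Z=2, X=3, W=1) weight 1/648
  (Y=0, U=1, V=0, Z=4, X=2, W=0) weight 1/1296
  (Y=0, U=1, V=0, Z=4, X=2, W=1) weight 1/648
  (Y=0, U=1, V=0, Z=4, X=3, W=0) weight 1/1296
  (Y=0, U=1, V=0, Z=4, X=3, W=1) weight 1/648
  (Y=0, U=1, V=1, Z=3, X=2, W=0) weight 1/1296
  … 231 more
Group by Z:
  weight(Z=2) = 73/360
  weight(Z=3) = 47/360
  weight(Z=4) = 73/360
Total weight = 73/360 + 47/360 + 73/360 = 193/360
P(Z=2 | obs) = 73/360 / 193/360 = 73/193
P(Z=3 | obs) = 47/360 / 193/360 = 47/193
P(Z=4 | obs) = 73/360 / 193/360 = 73/193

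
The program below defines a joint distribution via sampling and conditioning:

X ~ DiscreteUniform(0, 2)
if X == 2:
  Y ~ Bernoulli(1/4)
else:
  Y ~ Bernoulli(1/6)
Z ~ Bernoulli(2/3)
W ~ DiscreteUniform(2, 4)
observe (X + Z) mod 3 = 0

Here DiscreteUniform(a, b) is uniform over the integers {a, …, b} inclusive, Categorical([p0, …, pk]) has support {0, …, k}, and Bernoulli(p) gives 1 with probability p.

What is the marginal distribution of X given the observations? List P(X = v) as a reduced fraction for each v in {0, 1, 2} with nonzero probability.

Enumerate traces; 12 have nonzero weight after conditioning:
  (X=0, Y=0, Z=0, W=2) weight 5/162
  (X=0, Y=0, Z=0, W=3) weight 5/162
  (X=0, Y=0, Z=0, W=4) weight 5/162
  (X=0, Y=1, Z=0, W=2) weight 1/162
  (X=0, Y=1, Z=0, W=3) weight 1/162
  (X=0, Y=1, Z=0, W=4) weight 1/162
  (X=2, Y=0, Z=1, W=2) weight 1/18
  (X=2, Y=0, Z=1, W=3) weight 1/18
  … 4 more
Group by X:
  weight(X=0) = 1/9
  weight(X=2) = 2/9
Total weight = 1/9 + 2/9 = 1/3
P(X=0 | obs) = 1/9 / 1/3 = 1/3
P(X=2 | obs) = 2/9 / 1/3 = 2/3

P(X=0) = 1/3, P(X=2) = 2/3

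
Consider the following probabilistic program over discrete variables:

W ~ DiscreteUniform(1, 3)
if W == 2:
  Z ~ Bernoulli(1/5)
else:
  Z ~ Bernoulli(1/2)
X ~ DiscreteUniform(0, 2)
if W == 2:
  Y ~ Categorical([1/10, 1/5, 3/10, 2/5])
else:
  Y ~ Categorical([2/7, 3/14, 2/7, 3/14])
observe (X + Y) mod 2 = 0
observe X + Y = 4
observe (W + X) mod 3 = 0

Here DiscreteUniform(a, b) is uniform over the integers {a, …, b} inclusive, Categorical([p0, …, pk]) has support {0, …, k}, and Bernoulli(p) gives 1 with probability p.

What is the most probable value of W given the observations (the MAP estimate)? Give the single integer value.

argmax_v P(W = v | obs) = 2

Enumerate traces; 4 have nonzero weight after conditioning:
  (W=1, Z=0, X=2, Y=2) weight 1/63
  (W=1, Z=1, X=2, Y=2) weight 1/63
  (W=2, Z=0, X=1, Y=3) weight 8/225
  (W=2, Z=1, X=1, Y=3) weight 2/225
Group by W:
  weight(W=1) = 2/63
  weight(W=2) = 2/45
Total weight = 2/63 + 2/45 = 8/105
P(W=1 | obs) = 2/63 / 8/105 = 5/12
P(W=2 | obs) = 2/45 / 8/105 = 7/12
argmax = 2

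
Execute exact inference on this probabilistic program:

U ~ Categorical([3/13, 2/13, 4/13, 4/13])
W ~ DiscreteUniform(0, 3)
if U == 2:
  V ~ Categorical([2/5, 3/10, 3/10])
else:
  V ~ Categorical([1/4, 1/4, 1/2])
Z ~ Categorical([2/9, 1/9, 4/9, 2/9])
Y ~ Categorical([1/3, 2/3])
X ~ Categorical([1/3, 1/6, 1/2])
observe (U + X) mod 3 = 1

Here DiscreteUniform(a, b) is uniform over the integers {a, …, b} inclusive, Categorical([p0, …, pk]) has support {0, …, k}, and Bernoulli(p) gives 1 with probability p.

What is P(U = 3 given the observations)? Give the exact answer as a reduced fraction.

Enumerate traces; 384 have nonzero weight after conditioning:
  (U=0, W=0, V=0, Z=0, Y=0, X=1) weight 1/5616
  (U=0, W=0, V=0, Z=0, Y=1, X=1) weight 1/2808
  (U=0, W=0, V=0, Z=1, Y=0, X=1) weight 1/11232
  (U=0, W=0, V=0, Z=1, Y=1, X=1) weight 1/5616
  (U=0, W=0, V=0, Z=2, Y=0, X=1) weight 1/2808
  (U=0, W=0, V=0, Z=2, Y=1, X=1) weight 1/1404
  (U=0, W=0, V=0, Z=3, Y=0, X=1) weight 1/5616
  (U=0, W=0, V=0, Z=3, Y=1, X=1) weight 1/2808
  (U=1, W=0, V=0, Z=0, Y=0, X=0) weight 1/4212
  (U=2, W=0, V=0, Z=0, Y=0, X=2) weight 2/1755
  … 374 more
Group by U:
  weight(U=0) = 1/26
  weight(U=1) = 2/39
  weight(U=2) = 2/13
  weight(U=3) = 2/39
Total weight = 1/26 + 2/39 + 2/13 + 2/39 = 23/78
P(U=0 | obs) = 1/26 / 23/78 = 3/23
P(U=1 | obs) = 2/39 / 23/78 = 4/23
P(U=2 | obs) = 2/13 / 23/78 = 12/23
P(U=3 | obs) = 2/39 / 23/78 = 4/23

P(U = 3 | obs) = 4/23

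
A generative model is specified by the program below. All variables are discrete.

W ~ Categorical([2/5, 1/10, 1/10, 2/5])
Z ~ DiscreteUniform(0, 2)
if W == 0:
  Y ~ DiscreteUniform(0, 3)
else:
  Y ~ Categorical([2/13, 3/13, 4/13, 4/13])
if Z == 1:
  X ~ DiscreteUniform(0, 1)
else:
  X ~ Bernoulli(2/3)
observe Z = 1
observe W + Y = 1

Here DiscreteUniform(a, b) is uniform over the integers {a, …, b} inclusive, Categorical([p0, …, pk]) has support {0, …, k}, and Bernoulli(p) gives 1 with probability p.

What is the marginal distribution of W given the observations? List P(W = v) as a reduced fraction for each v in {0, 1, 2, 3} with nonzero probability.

P(W=0) = 13/15, P(W=1) = 2/15

Enumerate traces; 4 have nonzero weight after conditioning:
  (W=0, Z=1, Y=1, X=0) weight 1/60
  (W=0, Z=1, Y=1, X=1) weight 1/60
  (W=1, Z=1, Y=0, X=0) weight 1/390
  (W=1, Z=1, Y=0, X=1) weight 1/390
Group by W:
  weight(W=0) = 1/30
  weight(W=1) = 1/195
Total weight = 1/30 + 1/195 = 1/26
P(W=0 | obs) = 1/30 / 1/26 = 13/15
P(W=1 | obs) = 1/195 / 1/26 = 2/15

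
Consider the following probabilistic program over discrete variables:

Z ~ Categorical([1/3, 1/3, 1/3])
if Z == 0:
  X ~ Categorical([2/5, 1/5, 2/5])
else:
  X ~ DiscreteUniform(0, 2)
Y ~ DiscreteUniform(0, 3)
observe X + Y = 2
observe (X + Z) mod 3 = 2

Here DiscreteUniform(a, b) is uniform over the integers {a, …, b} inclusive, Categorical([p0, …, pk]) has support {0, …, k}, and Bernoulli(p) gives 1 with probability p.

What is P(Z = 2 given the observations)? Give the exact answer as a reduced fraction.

Enumerate traces; 3 have nonzero weight after conditioning:
  (Z=0, X=2, Y=0) weight 1/30
  (Z=1, X=1, Y=1) weight 1/36
  (Z=2, X=0, Y=2) weight 1/36
Group by Z:
  weight(Z=0) = 1/30
  weight(Z=1) = 1/36
  weight(Z=2) = 1/36
Total weight = 1/30 + 1/36 + 1/36 = 4/45
P(Z=0 | obs) = 1/30 / 4/45 = 3/8
P(Z=1 | obs) = 1/36 / 4/45 = 5/16
P(Z=2 | obs) = 1/36 / 4/45 = 5/16

P(Z = 2 | obs) = 5/16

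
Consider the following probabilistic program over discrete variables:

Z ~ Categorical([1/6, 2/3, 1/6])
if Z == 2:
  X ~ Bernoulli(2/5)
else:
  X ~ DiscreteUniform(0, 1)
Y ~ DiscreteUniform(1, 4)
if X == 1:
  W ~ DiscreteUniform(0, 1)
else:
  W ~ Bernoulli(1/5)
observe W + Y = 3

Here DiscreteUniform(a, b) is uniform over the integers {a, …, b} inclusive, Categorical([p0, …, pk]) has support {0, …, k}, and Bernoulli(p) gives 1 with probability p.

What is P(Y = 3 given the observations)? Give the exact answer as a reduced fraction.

Enumerate traces; 12 have nonzero weight after conditioning:
  (Z=0, X=0, Y=2, W=1) weight 1/240
  (Z=0, X=0, Y=3, W=0) weight 1/60
  (Z=0, X=1, Y=2, W=1) weight 1/96
  (Z=0, X=1, Y=3, W=0) weight 1/96
  (Z=1, X=0, Y=2, W=1) weight 1/60
  (Z=1, X=0, Y=3, W=0) weight 1/15
  (Z=1, X=1, Y=2, W=1) weight 1/24
  (Z=1, X=1, Y=3, W=0) weight 1/24
  … 4 more
Group by Y:
  weight(Y=2) = 69/800
  weight(Y=3) = 131/800
Total weight = 69/800 + 131/800 = 1/4
P(Y=2 | obs) = 69/800 / 1/4 = 69/200
P(Y=3 | obs) = 131/800 / 1/4 = 131/200

P(Y = 3 | obs) = 131/200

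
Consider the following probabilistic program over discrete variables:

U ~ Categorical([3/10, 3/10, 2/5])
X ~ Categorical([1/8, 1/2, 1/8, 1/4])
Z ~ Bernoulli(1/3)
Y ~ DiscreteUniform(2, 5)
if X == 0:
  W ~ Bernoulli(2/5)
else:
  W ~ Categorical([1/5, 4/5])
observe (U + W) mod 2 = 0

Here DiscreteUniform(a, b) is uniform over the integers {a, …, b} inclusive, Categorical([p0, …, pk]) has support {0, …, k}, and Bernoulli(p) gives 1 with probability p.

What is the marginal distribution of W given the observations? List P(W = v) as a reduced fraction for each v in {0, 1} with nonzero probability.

P(W=0) = 7/16, P(W=1) = 9/16

Enumerate traces; 96 have nonzero weight after conditioning:
  (U=0, X=0, Z=0, Y=2, W=0) weight 3/800
  (U=0, X=0, Z=0, Y=3, W=0) weight 3/800
  (U=0, X=0, Z=0, Y=4, W=0) weight 3/800
  (U=0, X=0, Z=0, Y=5, W=0) weight 3/800
  (U=0, X=0, Z=1, Y=2, W=0) weight 3/1600
  (U=0, X=0, Z=1, Y=3, W=0) weight 3/1600
  (U=0, X=0, Z=1, Y=4, W=0) weight 3/1600
  (U=0, X=0, Z=1, Y=5, W=0) weight 3/1600
  (U=1, X=0, Z=0, Y=2, W=1) weight 1/400
  … 87 more
Group by W:
  weight(W=0) = 7/40
  weight(W=1) = 9/40
Total weight = 7/40 + 9/40 = 2/5
P(W=0 | obs) = 7/40 / 2/5 = 7/16
P(W=1 | obs) = 9/40 / 2/5 = 9/16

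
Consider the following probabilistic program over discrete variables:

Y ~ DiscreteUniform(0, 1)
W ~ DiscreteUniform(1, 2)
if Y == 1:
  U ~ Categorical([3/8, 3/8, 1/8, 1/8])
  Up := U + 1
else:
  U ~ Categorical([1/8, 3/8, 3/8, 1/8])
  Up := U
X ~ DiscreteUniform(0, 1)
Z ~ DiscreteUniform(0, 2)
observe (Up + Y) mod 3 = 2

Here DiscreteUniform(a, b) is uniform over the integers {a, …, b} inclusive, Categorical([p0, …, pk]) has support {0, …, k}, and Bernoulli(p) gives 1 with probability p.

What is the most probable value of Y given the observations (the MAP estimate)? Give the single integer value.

argmax_v P(Y = v | obs) = 1

Enumerate traces; 36 have nonzero weight after conditioning:
  (Y=0, W=1, U=2, X=0, Z=0) weight 1/64
  (Y=0, W=1, U=2, X=0, Z=1) weight 1/64
  (Y=0, W=1, U=2, X=0, Z=2) weight 1/64
  (Y=0, W=1, U=2, X=1, Z=0) weight 1/64
  (Y=0, W=1, U=2, X=1, Z=1) weight 1/64
  (Y=0, W=1, U=2, X=1, Z=2) weight 1/64
  (Y=0, W=2, U=2, X=0, Z=0) weight 1/64
  (Y=0, W=2, U=2, X=0, Z=1) weight 1/64
  (Y=1, W=1, U=0, X=0, Z=0) weight 1/64
  … 27 more
Group by Y:
  weight(Y=0) = 3/16
  weight(Y=1) = 1/4
Total weight = 3/16 + 1/4 = 7/16
P(Y=0 | obs) = 3/16 / 7/16 = 3/7
P(Y=1 | obs) = 1/4 / 7/16 = 4/7
argmax = 1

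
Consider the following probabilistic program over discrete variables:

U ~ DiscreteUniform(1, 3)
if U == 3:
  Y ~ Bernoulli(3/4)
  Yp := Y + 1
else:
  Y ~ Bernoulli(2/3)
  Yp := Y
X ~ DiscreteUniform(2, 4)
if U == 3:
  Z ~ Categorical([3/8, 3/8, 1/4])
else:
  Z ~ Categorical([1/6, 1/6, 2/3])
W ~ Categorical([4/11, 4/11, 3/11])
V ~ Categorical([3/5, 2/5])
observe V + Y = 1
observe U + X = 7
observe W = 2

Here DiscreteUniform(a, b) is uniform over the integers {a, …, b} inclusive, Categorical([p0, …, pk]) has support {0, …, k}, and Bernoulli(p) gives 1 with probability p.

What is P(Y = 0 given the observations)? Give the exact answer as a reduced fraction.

Enumerate traces; 6 have nonzero weight after conditioning:
  (U=3, Y=0, X=4, Z=0, W=2, V=1) weight 1/880
  (U=3, Y=0, X=4, Z=1, W=2, V=1) weight 1/880
  (U=3, Y=0, X=4, Z=2, W=2, V=1) weight 1/1320
  (U=3, Y=1, X=4, Z=0, W=2, V=0) weight 9/1760
  (U=3, Y=1, X=4, Z=1, W=2, V=0) weight 9/1760
  (U=3, Y=1, X=4, Z=2, W=2, V=0) weight 3/880
Group by Y:
  weight(Y=0) = 1/330
  weight(Y=1) = 3/220
Total weight = 1/330 + 3/220 = 1/60
P(Y=0 | obs) = 1/330 / 1/60 = 2/11
P(Y=1 | obs) = 3/220 / 1/60 = 9/11

P(Y = 0 | obs) = 2/11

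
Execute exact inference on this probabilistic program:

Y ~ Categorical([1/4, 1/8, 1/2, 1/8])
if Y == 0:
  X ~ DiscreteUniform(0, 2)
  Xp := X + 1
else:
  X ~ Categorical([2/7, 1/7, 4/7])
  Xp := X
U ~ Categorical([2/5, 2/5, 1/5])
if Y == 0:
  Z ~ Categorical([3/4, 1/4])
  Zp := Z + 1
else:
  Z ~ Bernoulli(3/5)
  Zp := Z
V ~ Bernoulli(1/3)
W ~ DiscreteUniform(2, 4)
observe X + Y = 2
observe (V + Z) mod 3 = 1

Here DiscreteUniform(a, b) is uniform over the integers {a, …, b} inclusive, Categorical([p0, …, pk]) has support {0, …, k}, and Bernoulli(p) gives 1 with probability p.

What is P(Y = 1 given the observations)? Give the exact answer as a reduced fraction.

Enumerate traces; 54 have nonzero weight after conditioning:
  (Y=0, X=2, U=0, Z=0, V=1, W=2) weight 1/360
  (Y=0, X=2, U=0, Z=0, V=1, W=3) weight 1/360
  (Y=0, X=2, U=0, Z=0, V=1, W=4) weight 1/360
  (Y=0, X=2, U=0, Z=1, V=0, W=2) weight 1/540
  (Y=0, X=2, U=0, Z=1, V=0, W=3) weight 1/540
  (Y=0, X=2, U=0, Z=1, V=0, W=4) weight 1/540
  (Y=0, X=2, U=1, Z=0, V=1, W=2) weight 1/360
  (Y=0, X=2, U=1, Z=0, V=1, W=3) weight 1/360
  (Y=1, X=1, U=0, Z=0, V=1, W=2) weight 1/3150
  (Y=2, X=0, U=0, Z=0, V=1, W=2) weight 4/1575
  … 44 more
Group by Y:
  weight(Y=0) = 5/144
  weight(Y=1) = 1/105
  weight(Y=2) = 8/105
Total weight = 5/144 + 1/105 + 8/105 = 607/5040
P(Y=0 | obs) = 5/144 / 607/5040 = 175/607
P(Y=1 | obs) = 1/105 / 607/5040 = 48/607
P(Y=2 | obs) = 8/105 / 607/5040 = 384/607

P(Y = 1 | obs) = 48/607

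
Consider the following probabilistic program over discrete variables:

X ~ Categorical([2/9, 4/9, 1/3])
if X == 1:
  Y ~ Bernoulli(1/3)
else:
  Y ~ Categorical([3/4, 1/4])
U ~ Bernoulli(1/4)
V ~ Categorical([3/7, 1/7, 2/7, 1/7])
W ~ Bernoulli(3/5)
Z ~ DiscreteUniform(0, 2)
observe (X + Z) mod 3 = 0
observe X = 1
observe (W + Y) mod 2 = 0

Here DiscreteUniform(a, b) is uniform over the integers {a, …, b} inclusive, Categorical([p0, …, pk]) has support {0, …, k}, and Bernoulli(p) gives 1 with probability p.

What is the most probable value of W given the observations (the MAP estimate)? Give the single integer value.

argmax_v P(W = v | obs) = 0

Enumerate traces; 16 have nonzero weight after conditioning:
  (X=1, Y=0, U=0, V=0, W=0, Z=2) weight 4/315
  (X=1, Y=0, U=0, V=1, W=0, Z=2) weight 4/945
  (X=1, Y=0, U=0, V=2, W=0, Z=2) weight 8/945
  (X=1, Y=0, U=0, V=3, W=0, Z=2) weight 4/945
  (X=1, Y=0, U=1, V=0, W=0, Z=2) weight 4/945
  (X=1, Y=0, U=1, V=1, W=0, Z=2) weight 4/2835
  (X=1, Y=0, U=1, V=2, W=0, Z=2) weight 8/2835
  (X=1, Y=0, U=1, V=3, W=0, Z=2) weight 4/2835
  (X=1, Y=1, U=0, V=0, W=1, Z=2) weight 1/105
  … 7 more
Group by W:
  weight(W=0) = 16/405
  weight(W=1) = 4/135
Total weight = 16/405 + 4/135 = 28/405
P(W=0 | obs) = 16/405 / 28/405 = 4/7
P(W=1 | obs) = 4/135 / 28/405 = 3/7
argmax = 0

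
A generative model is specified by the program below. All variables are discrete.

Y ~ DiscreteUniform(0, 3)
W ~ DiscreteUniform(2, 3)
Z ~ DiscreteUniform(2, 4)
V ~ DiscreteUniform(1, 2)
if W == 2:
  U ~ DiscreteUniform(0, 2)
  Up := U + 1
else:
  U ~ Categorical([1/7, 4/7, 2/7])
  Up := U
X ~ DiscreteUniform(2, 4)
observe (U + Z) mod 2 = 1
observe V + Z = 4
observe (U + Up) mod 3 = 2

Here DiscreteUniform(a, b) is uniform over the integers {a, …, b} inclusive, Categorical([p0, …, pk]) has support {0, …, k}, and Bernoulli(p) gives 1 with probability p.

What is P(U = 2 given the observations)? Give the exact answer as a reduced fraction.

P(U = 2 | obs) = 7/19

Enumerate traces; 24 have nonzero weight after conditioning:
  (Y=0, W=2, Z=3, V=1, U=2, X=2) weight 1/432
  (Y=0, W=2, Z=3, V=1, U=2, X=3) weight 1/432
  (Y=0, W=2, Z=3, V=1, U=2, X=4) weight 1/432
  (Y=0, W=3, Z=2, V=2, U=1, X=2) weight 1/252
  (Y=0, W=3, Z=2, V=2, U=1, X=3) weight 1/252
  (Y=0, W=3, Z=2, V=2, U=1, X=4) weight 1/252
  (Y=1, W=2, Z=3, V=1, U=2, X=2) weight 1/432
  (Y=1, W=2, Z=3, V=1, U=2, X=3) weight 1/432
  … 16 more
Group by U:
  weight(U=1) = 1/21
  weight(U=2) = 1/36
Total weight = 1/21 + 1/36 = 19/252
P(U=1 | obs) = 1/21 / 19/252 = 12/19
P(U=2 | obs) = 1/36 / 19/252 = 7/19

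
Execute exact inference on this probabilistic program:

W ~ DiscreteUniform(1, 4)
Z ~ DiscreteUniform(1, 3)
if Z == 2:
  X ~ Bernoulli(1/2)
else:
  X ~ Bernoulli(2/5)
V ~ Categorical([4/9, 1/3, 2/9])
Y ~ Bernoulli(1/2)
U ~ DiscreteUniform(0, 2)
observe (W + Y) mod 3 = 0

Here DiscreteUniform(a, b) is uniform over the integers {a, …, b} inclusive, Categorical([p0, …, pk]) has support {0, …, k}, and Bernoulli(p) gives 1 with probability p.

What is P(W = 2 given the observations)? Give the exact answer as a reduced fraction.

Enumerate traces; 108 have nonzero weight after conditioning:
  (W=2, Z=1, X=0, V=0, Y=1, U=0) weight 1/270
  (W=2, Z=1, X=0, V=0, Y=1, U=1) weight 1/270
  (W=2, Z=1, X=0, V=0, Y=1, U=2) weight 1/270
  (W=2, Z=1, X=0, V=1, Y=1, U=0) weight 1/360
  (W=2, Z=1, X=0, V=1, Y=1, U=1) weight 1/360
  (W=2, Z=1, X=0, V=1, Y=1, U=2) weight 1/360
  (W=2, Z=1, X=0, V=2, Y=1, U=0) weight 1/540
  (W=2, Z=1, X=0, V=2, Y=1, U=1) weight 1/540
  (W=3, Z=1, X=0, V=0, Y=0, U=0) weight 1/270
  … 99 more
Group by W:
  weight(W=2) = 1/8
  weight(W=3) = 1/8
Total weight = 1/8 + 1/8 = 1/4
P(W=2 | obs) = 1/8 / 1/4 = 1/2
P(W=3 | obs) = 1/8 / 1/4 = 1/2

P(W = 2 | obs) = 1/2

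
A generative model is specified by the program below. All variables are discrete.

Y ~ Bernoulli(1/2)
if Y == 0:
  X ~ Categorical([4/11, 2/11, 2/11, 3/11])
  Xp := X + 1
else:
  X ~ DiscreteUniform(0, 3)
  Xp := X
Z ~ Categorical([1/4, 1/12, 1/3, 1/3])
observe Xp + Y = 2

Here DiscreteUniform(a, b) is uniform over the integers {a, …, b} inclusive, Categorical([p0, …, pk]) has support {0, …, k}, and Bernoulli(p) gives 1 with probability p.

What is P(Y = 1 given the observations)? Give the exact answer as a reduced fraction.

P(Y = 1 | obs) = 11/19

Enumerate traces; 8 have nonzero weight after conditioning:
  (Y=0, X=1, Z=0) weight 1/44
  (Y=0, X=1, Z=1) weight 1/132
  (Y=0, X=1, Z=2) weight 1/33
  (Y=0, X=1, Z=3) weight 1/33
  (Y=1, X=1, Z=0) weight 1/32
  (Y=1, X=1, Z=1) weight 1/96
  (Y=1, X=1, Z=2) weight 1/24
  (Y=1, X=1, Z=3) weight 1/24
Group by Y:
  weight(Y=0) = 1/11
  weight(Y=1) = 1/8
Total weight = 1/11 + 1/8 = 19/88
P(Y=0 | obs) = 1/11 / 19/88 = 8/19
P(Y=1 | obs) = 1/8 / 19/88 = 11/19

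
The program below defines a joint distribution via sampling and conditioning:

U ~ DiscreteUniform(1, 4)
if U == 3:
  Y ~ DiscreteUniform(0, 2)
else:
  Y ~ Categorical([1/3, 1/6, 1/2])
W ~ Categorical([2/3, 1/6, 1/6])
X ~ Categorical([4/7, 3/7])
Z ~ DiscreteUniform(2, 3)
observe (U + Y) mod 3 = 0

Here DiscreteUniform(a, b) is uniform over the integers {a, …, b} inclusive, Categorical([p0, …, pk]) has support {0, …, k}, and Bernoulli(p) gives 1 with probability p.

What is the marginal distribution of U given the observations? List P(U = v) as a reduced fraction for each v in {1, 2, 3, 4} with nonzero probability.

P(U=1) = 1/3, P(U=2) = 1/9, P(U=3) = 2/9, P(U=4) = 1/3

Enumerate traces; 48 have nonzero weight after conditioning:
  (U=1, Y=2, W=0, X=0, Z=2) weight 1/42
  (U=1, Y=2, W=0, X=0, Z=3) weight 1/42
  (U=1, Y=2, W=0, X=1, Z=2) weight 1/56
  (U=1, Y=2, W=0, X=1, Z=3) weight 1/56
  (U=1, Y=2, W=1, X=0, Z=2) weight 1/168
  (U=1, Y=2, W=1, X=0, Z=3) weight 1/168
  (U=1, Y=2, W=1, X=1, Z=2) weight 1/224
  (U=1, Y=2, W=1, X=1, Z=3) weight 1/224
  (U=2, Y=1, W=0, X=0, Z=2) weight 1/126
  (U=3, Y=0, W=0, X=0, Z=2) weight 1/63
  … 38 more
Group by U:
  weight(U=1) = 1/8
  weight(U=2) = 1/24
  weight(U=3) = 1/12
  weight(U=4) = 1/8
Total weight = 1/8 + 1/24 + 1/12 + 1/8 = 3/8
P(U=1 | obs) = 1/8 / 3/8 = 1/3
P(U=2 | obs) = 1/24 / 3/8 = 1/9
P(U=3 | obs) = 1/12 / 3/8 = 2/9
P(U=4 | obs) = 1/8 / 3/8 = 1/3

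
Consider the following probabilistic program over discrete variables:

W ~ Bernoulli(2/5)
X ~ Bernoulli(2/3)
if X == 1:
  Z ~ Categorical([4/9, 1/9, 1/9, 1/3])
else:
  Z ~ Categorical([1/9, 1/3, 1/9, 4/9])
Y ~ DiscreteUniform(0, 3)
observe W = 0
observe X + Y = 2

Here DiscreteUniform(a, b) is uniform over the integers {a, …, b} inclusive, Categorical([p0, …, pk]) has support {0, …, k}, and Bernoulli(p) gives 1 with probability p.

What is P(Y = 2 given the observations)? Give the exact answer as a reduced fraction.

P(Y = 2 | obs) = 1/3

Enumerate traces; 8 have nonzero weight after conditioning:
  (W=0, X=0, Z=0, Y=2) weight 1/180
  (W=0, X=0, Z=1, Y=2) weight 1/60
  (W=0, X=0, Z=2, Y=2) weight 1/180
  (W=0, X=0, Z=3, Y=2) weight 1/45
  (W=0, X=1, Z=0, Y=1) weight 2/45
  (W=0, X=1, Z=1, Y=1) weight 1/90
  (W=0, X=1, Z=2, Y=1) weight 1/90
  (W=0, X=1, Z=3, Y=1) weight 1/30
Group by Y:
  weight(Y=1) = 1/10
  weight(Y=2) = 1/20
Total weight = 1/10 + 1/20 = 3/20
P(Y=1 | obs) = 1/10 / 3/20 = 2/3
P(Y=2 | obs) = 1/20 / 3/20 = 1/3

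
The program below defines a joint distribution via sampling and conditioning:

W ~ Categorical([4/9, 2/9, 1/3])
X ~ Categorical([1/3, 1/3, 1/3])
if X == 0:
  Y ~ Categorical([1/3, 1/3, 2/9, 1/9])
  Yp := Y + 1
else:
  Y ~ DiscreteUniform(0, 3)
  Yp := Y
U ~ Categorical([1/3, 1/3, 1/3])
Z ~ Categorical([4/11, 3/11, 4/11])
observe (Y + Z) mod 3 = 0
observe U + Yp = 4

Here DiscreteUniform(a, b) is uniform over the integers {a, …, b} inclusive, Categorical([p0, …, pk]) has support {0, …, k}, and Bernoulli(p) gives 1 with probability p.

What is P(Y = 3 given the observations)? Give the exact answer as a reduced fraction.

P(Y = 3 | obs) = 44/107

Enumerate traces; 21 have nonzero weight after conditioning:
  (W=0, X=0, Y=1, U=2, Z=2) weight 16/2673
  (W=0, X=0, Y=2, U=1, Z=1) weight 8/2673
  (W=0, X=0, Y=3, U=0, Z=0) weight 16/8019
  (W=0, X=1, Y=2, U=2, Z=1) weight 1/297
  (W=0, X=1, Y=3, U=1, Z=0) weight 4/891
  (W=0, X=2, Y=2, U=2, Z=1) weight 1/297
  (W=0, X=2, Y=3, U=1, Z=0) weight 4/891
  (W=1, X=0, Y=1, U=2, Z=2) weight 8/2673
  … 13 more
Group by Y:
  weight(Y=1) = 4/297
  weight(Y=2) = 13/594
  weight(Y=3) = 2/81
Total weight = 4/297 + 13/594 + 2/81 = 107/1782
P(Y=1 | obs) = 4/297 / 107/1782 = 24/107
P(Y=2 | obs) = 13/594 / 107/1782 = 39/107
P(Y=3 | obs) = 2/81 / 107/1782 = 44/107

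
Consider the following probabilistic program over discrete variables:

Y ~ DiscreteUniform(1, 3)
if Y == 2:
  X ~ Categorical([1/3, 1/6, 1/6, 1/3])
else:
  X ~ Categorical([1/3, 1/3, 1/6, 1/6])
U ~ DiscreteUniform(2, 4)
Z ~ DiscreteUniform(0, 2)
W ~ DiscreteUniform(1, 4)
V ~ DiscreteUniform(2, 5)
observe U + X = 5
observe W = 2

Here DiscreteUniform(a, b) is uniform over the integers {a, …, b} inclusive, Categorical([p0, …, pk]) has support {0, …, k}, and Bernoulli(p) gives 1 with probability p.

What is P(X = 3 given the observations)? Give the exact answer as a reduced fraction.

P(X = 3 | obs) = 1/3

Enumerate traces; 108 have nonzero weight after conditioning:
  (Y=1, X=1, U=4, Z=0, W=2, V=2) weight 1/1296
  (Y=1, X=1, U=4, Z=0, W=2, V=3) weight 1/1296
  (Y=1, X=1, U=4, Z=0, W=2, V=4) weight 1/1296
  (Y=1, X=1, U=4, Z=0, W=2, V=5) weight 1/1296
  (Y=1, X=1, U=4, Z=1, W=2, V=2) weight 1/1296
  (Y=1, X=1, U=4, Z=1, W=2, V=3) weight 1/1296
  (Y=1, X=1, U=4, Z=1, W=2, V=4) weight 1/1296
  (Y=1, X=1, U=4, Z=1, W=2, V=5) weight 1/1296
  (Y=1, X=2, U=3, Z=0, W=2, V=2) weight 1/2592
  (Y=1, X=3, U=2, Z=0, W=2, V=2) weight 1/2592
  … 98 more
Group by X:
  weight(X=1) = 5/216
  weight(X=2) = 1/72
  weight(X=3) = 1/54
Total weight = 5/216 + 1/72 + 1/54 = 1/18
P(X=1 | obs) = 5/216 / 1/18 = 5/12
P(X=2 | obs) = 1/72 / 1/18 = 1/4
P(X=3 | obs) = 1/54 / 1/18 = 1/3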